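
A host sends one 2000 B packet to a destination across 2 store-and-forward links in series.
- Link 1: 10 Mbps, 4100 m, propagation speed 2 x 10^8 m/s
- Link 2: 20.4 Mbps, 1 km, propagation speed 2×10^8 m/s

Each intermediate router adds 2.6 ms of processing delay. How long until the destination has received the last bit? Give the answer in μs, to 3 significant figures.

L = 2000 × 8 = 16000 bits.
Transmission delays (L/R per hop): 1600, 784.314 μs; sum = 2384.31 μs.
Propagation delays (d/s per hop): 20.5, 5 μs; sum = 25.5 μs.
Processing at 1 router(s): 1 × 2.6 ms = 2600 μs.
End-to-end = 5010 μs.

5010 μs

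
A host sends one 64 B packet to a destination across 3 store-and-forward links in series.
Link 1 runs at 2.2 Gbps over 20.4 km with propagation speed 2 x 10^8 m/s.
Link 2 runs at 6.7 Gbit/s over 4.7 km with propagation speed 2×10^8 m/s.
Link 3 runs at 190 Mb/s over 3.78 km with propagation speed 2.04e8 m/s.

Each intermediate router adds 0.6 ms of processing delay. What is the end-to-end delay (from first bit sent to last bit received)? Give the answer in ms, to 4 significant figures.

1.347 ms

L = 64 × 8 = 512 bits.
Transmission delays (L/R per hop): 0.000232727, 7.64179e-05, 0.00269474 ms; sum = 0.00300388 ms.
Propagation delays (d/s per hop): 0.102, 0.0235, 0.0185294 ms; sum = 0.144029 ms.
Processing at 2 router(s): 2 × 0.6 ms = 1.2 ms.
End-to-end = 1.347 ms.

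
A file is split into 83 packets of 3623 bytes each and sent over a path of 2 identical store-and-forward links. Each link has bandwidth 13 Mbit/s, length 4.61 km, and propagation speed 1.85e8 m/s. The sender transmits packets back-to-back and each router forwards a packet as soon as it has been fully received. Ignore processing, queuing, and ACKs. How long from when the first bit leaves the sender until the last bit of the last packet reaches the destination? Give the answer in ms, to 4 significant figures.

187.3 ms

Per-hop transmission t_tx = L/R = 28984/13000000 = 2.22954 ms.
Per-hop propagation t_prop = 4610/185000000 = 0.0249189 ms.
Pipeline fill: first packet needs 2·t_tx to clear all hops; remaining 82 packets each add one t_tx.
Total = (2+83-1)·t_tx + 2·t_prop = 84·2.22954 + 2·0.0249189 = 187.3 ms.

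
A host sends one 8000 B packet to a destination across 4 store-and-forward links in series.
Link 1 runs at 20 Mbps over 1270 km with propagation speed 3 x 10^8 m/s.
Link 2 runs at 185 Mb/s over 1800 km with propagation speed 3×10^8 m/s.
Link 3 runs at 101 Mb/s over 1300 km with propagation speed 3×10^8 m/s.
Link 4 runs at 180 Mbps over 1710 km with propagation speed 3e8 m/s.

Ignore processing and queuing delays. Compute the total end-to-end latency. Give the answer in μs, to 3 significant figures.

L = 8000 × 8 = 64000 bits.
Transmission delays (L/R per hop): 3200, 345.946, 633.663, 355.556 μs; sum = 4535.16 μs.
Propagation delays (d/s per hop): 4233.33, 6000, 4333.33, 5700 μs; sum = 20266.7 μs.
End-to-end = 24800 μs.

24800 μs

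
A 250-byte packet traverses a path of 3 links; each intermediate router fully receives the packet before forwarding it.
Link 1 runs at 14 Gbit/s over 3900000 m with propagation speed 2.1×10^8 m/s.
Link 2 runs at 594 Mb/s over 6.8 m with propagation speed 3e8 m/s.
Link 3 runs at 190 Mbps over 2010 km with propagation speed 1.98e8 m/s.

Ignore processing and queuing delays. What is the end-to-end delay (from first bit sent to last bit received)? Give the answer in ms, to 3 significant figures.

L = 250 × 8 = 2000 bits.
Transmission delays (L/R per hop): 0.000142857, 0.003367, 0.0105263 ms; sum = 0.0140362 ms.
Propagation delays (d/s per hop): 18.5714, 2.26667e-05, 10.1515 ms; sum = 28.723 ms.
End-to-end = 28.7 ms.

28.7 ms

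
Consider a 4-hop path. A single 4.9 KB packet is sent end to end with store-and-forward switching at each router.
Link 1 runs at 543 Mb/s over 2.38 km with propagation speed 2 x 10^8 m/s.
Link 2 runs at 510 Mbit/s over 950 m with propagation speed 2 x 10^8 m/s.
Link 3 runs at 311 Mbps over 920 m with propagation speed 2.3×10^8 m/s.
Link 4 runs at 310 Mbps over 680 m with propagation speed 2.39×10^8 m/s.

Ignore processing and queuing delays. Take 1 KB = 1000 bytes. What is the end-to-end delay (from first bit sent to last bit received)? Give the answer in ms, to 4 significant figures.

0.4250 ms

L = 39200 bits.
Transmission delays (L/R per hop): 0.0721915, 0.0768627, 0.126045, 0.126452 ms; sum = 0.401551 ms.
Propagation delays (d/s per hop): 0.0119, 0.00475, 0.004, 0.00284519 ms; sum = 0.0234952 ms.
End-to-end = 0.4250 ms.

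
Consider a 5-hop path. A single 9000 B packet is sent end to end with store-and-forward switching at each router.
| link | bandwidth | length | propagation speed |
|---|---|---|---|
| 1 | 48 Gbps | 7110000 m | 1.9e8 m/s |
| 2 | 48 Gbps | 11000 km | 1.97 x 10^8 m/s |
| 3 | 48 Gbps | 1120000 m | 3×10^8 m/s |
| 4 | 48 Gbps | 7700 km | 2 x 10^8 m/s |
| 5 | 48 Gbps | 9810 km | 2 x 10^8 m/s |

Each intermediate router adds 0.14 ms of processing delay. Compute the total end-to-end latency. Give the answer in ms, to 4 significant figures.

L = 9000 × 8 = 72000 bits.
Transmission delay per hop = L/R = 72000/48000000000 = 0.0015 ms; 5 hops → 0.0075 ms.
Propagation delays (d/s per hop): 37.4211, 55.8376, 3.73333, 38.5, 49.05 ms; sum = 184.542 ms.
Processing at 4 router(s): 4 × 0.14 ms = 0.56 ms.
End-to-end = 185.1 ms.

185.1 ms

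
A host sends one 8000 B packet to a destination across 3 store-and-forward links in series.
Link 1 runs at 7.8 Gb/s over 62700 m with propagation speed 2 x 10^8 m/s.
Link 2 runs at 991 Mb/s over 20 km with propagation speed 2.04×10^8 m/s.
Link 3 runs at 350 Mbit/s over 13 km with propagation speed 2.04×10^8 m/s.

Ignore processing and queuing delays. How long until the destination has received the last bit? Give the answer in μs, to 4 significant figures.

L = 8000 × 8 = 64000 bits.
Transmission delays (L/R per hop): 8.20513, 64.5812, 182.857 μs; sum = 255.644 μs.
Propagation delays (d/s per hop): 313.5, 98.0392, 63.7255 μs; sum = 475.265 μs.
End-to-end = 730.9 μs.

730.9 μs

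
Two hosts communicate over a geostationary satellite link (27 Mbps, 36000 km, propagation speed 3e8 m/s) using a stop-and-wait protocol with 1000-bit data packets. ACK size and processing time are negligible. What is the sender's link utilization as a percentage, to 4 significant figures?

0.01543 %

t_tx = L/R = 1000/27000000 = 3.7037e-05 s.
t_prop = 36000000/300000000 = 0.12 s; RTT = 0.24 s.
Cycle = t_tx + RTT = 0.240037 s.
Utilization = t_tx / cycle = 3.7037e-05/0.240037 = 0.01543 %.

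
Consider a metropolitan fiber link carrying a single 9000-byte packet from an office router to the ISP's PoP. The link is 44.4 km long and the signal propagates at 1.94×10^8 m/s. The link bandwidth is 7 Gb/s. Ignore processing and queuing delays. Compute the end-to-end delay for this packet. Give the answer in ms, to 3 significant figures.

L = 9000 × 8 = 72000 bits.
Transmission delay = L/R = 72000 / 7000000000 = 0.0102857 ms.
Propagation delay = d/s = 44400 m / 194000000 m/s = 0.228866 ms.
Total = 0.239 ms.

0.239 ms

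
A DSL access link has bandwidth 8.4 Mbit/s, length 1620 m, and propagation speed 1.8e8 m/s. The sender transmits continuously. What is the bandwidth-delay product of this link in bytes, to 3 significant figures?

Propagation delay = 1620 / 180000000 = 9e-06 s.
BDP = R × t_prop = 8400000 × 9e-06 = 75.6 bits.
In bytes: 75.6/8 = 9.45 bytes.

9.45 bytes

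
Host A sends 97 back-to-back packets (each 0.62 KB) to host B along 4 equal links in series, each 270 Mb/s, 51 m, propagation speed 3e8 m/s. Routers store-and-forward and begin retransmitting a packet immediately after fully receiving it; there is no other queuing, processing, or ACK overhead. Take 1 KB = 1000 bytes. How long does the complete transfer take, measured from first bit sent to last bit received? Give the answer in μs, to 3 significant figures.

1840 μs

Per-hop transmission t_tx = L/R = 4960/270000000 = 18.3704 μs.
Per-hop propagation t_prop = 51/300000000 = 0.17 μs.
Pipeline fill: first packet needs 4·t_tx to clear all hops; remaining 96 packets each add one t_tx.
Total = (4+97-1)·t_tx + 4·t_prop = 100·18.3704 + 4·0.17 = 1840 μs.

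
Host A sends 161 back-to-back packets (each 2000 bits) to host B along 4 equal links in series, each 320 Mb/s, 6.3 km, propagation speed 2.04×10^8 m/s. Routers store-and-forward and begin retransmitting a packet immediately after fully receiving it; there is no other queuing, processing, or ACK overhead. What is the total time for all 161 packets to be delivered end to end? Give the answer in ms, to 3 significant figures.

Per-hop transmission t_tx = L/R = 2000/320000000 = 0.00625 ms.
Per-hop propagation t_prop = 6300/204000000 = 0.0308824 ms.
Pipeline fill: first packet needs 4·t_tx to clear all hops; remaining 160 packets each add one t_tx.
Total = (4+161-1)·t_tx + 4·t_prop = 164·0.00625 + 4·0.0308824 = 1.15 ms.

1.15 ms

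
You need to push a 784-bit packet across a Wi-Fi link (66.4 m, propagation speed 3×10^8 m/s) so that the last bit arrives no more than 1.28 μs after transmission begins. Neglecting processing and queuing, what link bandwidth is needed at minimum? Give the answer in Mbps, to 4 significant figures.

740.6 Mbps

Propagation delay = 66.4 / 300000000 = 0.221333 μs.
Transmission budget = 1.28 − 0.221333 = 1.05867 μs.
R ≥ L / t_tx = 784 bits / 1.05867e-06 s = 740.6 Mbps.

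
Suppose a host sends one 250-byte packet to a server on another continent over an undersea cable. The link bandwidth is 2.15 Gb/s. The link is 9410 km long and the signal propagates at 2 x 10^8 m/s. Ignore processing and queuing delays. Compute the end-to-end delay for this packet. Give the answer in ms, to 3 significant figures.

L = 250 × 8 = 2000 bits.
Transmission delay = L/R = 2000 / 2150000000 = 0.000930233 ms.
Propagation delay = d/s = 9410000 m / 200000000 m/s = 47.05 ms.
Total = 47.1 ms.

47.1 ms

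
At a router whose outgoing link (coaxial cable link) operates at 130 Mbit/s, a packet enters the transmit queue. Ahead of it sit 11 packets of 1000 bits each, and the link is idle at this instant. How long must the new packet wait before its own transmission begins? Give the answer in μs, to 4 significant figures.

Each queued packet: L/R = 1000/130000000 = 7.69231 μs.
11 queued → 84.6154 μs.
Queuing delay = 84.62 μs.

84.62 μs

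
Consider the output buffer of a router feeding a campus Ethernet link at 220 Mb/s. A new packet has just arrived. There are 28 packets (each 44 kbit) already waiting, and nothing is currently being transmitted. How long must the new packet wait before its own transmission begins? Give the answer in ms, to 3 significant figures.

5.60 ms

Each queued packet: L/R = 44000/220000000 = 0.2 ms.
28 queued → 5.6 ms.
Queuing delay = 5.60 ms.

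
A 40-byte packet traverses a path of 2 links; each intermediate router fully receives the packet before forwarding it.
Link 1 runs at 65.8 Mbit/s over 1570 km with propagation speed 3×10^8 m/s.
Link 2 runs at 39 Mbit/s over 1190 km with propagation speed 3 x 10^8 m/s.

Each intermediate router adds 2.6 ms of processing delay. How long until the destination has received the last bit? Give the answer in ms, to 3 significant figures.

L = 40 × 8 = 320 bits.
Transmission delays (L/R per hop): 0.00486322, 0.00820513 ms; sum = 0.0130684 ms.
Propagation delays (d/s per hop): 5.23333, 3.96667 ms; sum = 9.2 ms.
Processing at 1 router(s): 1 × 2.6 ms = 2.6 ms.
End-to-end = 11.8 ms.

11.8 ms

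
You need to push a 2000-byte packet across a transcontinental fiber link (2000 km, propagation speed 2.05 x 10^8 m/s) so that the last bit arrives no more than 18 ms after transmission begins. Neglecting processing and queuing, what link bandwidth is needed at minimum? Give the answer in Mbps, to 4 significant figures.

1.941 Mbps

L = 16000 bits.
Propagation delay = 2000000 / 2.05e+08 = 9.7561 ms.
Transmission budget = 18 − 9.7561 = 8.2439 ms.
R ≥ L / t_tx = 16000 bits / 0.0082439 s = 1.941 Mbps.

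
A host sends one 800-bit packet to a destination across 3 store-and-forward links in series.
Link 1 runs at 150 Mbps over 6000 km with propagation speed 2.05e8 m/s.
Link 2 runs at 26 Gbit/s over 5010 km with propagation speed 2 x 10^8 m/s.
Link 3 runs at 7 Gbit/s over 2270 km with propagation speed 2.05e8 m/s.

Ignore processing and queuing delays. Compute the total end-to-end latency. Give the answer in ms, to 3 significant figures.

Transmission delays (L/R per hop): 0.00533333, 3.07692e-05, 0.000114286 ms; sum = 0.00547839 ms.
Propagation delays (d/s per hop): 29.2683, 25.05, 11.0732 ms; sum = 65.3915 ms.
End-to-end = 65.4 ms.

65.4 ms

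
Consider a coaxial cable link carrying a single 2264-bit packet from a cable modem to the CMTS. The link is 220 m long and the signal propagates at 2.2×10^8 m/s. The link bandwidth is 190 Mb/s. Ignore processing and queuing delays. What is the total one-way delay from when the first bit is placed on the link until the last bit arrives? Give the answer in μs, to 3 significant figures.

12.9 μs

Transmission delay = L/R = 2264 / 190000000 = 11.9158 μs.
Propagation delay = d/s = 220 m / 2.2e+08 m/s = 1 μs.
Total = 12.9 μs.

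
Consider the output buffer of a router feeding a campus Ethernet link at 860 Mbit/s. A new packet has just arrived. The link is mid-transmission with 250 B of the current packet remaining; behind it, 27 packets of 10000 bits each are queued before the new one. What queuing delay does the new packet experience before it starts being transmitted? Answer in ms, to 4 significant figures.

0.3163 ms

Each queued packet: L/R = 10000/860000000 = 0.0116279 ms.
27 queued → 0.313953 ms.
Plus remaining 2000 bits of current packet: 0.00232558 ms.
Queuing delay = 0.3163 ms.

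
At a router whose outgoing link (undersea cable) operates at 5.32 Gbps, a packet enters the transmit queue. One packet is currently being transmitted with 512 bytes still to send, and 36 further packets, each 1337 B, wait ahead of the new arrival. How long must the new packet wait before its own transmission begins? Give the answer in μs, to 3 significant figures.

73.1 μs

Each queued packet: L/R = 10696/5320000000 = 2.01053 μs.
36 queued → 72.3789 μs.
Plus remaining 4096 bits of current packet: 0.769925 μs.
Queuing delay = 73.1 μs.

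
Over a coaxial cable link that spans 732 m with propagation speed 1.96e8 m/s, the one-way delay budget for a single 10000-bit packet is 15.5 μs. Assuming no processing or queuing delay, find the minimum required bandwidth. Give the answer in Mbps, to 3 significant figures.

Propagation delay = 732 / 196000000 = 3.73469 μs.
Transmission budget = 15.5 − 3.73469 = 11.7653 μs.
R ≥ L / t_tx = 10000 bits / 1.17653e-05 s = 850 Mbps.

850 Mbps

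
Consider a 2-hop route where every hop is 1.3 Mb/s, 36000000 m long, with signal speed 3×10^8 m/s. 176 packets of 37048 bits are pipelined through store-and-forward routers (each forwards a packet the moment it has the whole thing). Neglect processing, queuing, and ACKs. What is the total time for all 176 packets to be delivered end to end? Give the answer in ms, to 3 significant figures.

Per-hop transmission t_tx = L/R = 37048/1300000 = 28.4985 ms.
Per-hop propagation t_prop = 36000000/300000000 = 120 ms.
Pipeline fill: first packet needs 2·t_tx to clear all hops; remaining 175 packets each add one t_tx.
Total = (2+176-1)·t_tx + 2·t_prop = 177·28.4985 + 2·120 = 5280 ms.

5280 ms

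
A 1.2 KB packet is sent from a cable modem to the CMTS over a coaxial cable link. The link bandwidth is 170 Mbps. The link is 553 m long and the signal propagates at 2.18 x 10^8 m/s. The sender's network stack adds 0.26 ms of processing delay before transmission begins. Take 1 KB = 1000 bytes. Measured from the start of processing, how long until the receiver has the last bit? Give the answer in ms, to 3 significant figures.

0.319 ms

L = 9600 bits.
Transmission delay = L/R = 9600 / 170000000 = 0.0564706 ms.
Propagation delay = d/s = 553 m / 2.18e+08 m/s = 0.0025367 ms.
Plus processing delay 0.26 ms = 0.26 ms.
Total = 0.319 ms.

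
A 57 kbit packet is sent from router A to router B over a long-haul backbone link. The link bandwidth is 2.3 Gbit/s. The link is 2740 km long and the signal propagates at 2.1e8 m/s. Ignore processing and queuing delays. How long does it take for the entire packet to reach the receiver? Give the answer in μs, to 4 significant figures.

13070 μs

L = 57000 bits.
Transmission delay = L/R = 57000 / 2300000000 = 24.7826 μs.
Propagation delay = d/s = 2740000 m / 210000000 m/s = 13047.6 μs.
Total = 13070 μs.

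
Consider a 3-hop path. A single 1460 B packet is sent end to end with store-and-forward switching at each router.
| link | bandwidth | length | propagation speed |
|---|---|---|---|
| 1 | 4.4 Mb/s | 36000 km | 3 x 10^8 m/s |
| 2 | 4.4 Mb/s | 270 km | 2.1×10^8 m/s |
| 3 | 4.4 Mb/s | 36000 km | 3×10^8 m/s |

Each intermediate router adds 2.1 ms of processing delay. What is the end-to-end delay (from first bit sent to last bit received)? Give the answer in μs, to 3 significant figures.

253000 μs

L = 1460 × 8 = 11680 bits.
Transmission delay per hop = L/R = 11680/4400000 = 2654.55 μs; 3 hops → 7963.64 μs.
Propagation delays (d/s per hop): 120000, 1285.71, 120000 μs; sum = 241286 μs.
Processing at 2 router(s): 2 × 2.1 ms = 4200 μs.
End-to-end = 253000 μs.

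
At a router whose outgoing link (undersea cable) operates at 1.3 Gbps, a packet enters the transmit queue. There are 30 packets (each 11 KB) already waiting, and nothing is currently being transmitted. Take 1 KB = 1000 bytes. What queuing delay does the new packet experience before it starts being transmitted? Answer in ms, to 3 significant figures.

2.03 ms

Each queued packet: L/R = 88000/1300000000 = 0.0676923 ms.
30 queued → 2.03077 ms.
Queuing delay = 2.03 ms.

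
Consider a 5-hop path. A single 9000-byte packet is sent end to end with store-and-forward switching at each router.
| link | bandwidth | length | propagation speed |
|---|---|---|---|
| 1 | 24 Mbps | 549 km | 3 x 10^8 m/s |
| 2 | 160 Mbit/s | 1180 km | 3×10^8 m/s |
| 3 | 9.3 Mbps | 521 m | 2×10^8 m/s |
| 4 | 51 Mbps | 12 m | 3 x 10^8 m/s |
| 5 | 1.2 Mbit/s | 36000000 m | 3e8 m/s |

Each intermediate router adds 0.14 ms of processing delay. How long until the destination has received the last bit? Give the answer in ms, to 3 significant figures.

L = 9000 × 8 = 72000 bits.
Transmission delays (L/R per hop): 3, 0.45, 7.74194, 1.41176, 60 ms; sum = 72.6037 ms.
Propagation delays (d/s per hop): 1.83, 3.93333, 0.002605, 4e-05, 120 ms; sum = 125.766 ms.
Processing at 4 router(s): 4 × 0.14 ms = 0.56 ms.
End-to-end = 199 ms.

199 ms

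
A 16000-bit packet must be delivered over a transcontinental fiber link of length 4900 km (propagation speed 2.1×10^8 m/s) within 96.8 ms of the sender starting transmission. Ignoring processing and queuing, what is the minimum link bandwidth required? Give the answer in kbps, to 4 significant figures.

217.8 kbps

Propagation delay = 4900000 / 210000000 = 23.3333 ms.
Transmission budget = 96.8 − 23.3333 = 73.4667 ms.
R ≥ L / t_tx = 16000 bits / 0.0734667 s = 217.8 kbps.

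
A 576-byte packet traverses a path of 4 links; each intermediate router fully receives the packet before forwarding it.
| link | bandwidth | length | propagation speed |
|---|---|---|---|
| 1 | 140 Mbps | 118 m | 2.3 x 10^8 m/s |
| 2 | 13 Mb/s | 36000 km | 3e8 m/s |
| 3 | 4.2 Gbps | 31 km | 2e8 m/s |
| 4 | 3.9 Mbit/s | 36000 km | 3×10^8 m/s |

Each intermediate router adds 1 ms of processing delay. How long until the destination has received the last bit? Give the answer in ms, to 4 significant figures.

244.7 ms

L = 576 × 8 = 4608 bits.
Transmission delays (L/R per hop): 0.0329143, 0.354462, 0.00109714, 1.18154 ms; sum = 1.57001 ms.
Propagation delays (d/s per hop): 0.000513043, 120, 0.155, 120 ms; sum = 240.156 ms.
Processing at 3 router(s): 3 × 1 ms = 3 ms.
End-to-end = 244.7 ms.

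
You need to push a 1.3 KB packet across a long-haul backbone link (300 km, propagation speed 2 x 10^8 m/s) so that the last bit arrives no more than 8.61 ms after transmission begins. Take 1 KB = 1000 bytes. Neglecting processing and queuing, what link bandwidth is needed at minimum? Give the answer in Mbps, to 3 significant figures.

L = 10400 bits.
Propagation delay = 300000 / 200000000 = 1.5 ms.
Transmission budget = 8.61 − 1.5 = 7.11 ms.
R ≥ L / t_tx = 10400 bits / 0.00711 s = 1.46 Mbps.

1.46 Mbps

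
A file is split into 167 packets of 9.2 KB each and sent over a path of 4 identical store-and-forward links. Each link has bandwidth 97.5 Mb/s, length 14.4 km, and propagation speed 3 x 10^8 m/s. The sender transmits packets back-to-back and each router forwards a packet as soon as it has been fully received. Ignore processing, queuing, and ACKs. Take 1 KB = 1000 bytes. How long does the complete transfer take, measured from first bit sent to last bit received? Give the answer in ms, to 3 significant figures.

Per-hop transmission t_tx = L/R = 73600/97500000 = 0.754872 ms.
Per-hop propagation t_prop = 14400/300000000 = 0.048 ms.
Pipeline fill: first packet needs 4·t_tx to clear all hops; remaining 166 packets each add one t_tx.
Total = (4+167-1)·t_tx + 4·t_prop = 170·0.754872 + 4·0.048 = 129 ms.

129 ms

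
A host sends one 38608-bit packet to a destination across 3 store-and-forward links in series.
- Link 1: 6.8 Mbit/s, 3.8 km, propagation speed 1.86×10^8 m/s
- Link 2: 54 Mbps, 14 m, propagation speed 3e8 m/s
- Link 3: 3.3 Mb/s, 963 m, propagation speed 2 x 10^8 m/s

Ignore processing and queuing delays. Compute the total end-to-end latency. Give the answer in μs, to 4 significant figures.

18120 μs

Transmission delays (L/R per hop): 5677.65, 714.963, 11699.4 μs; sum = 18092 μs.
Propagation delays (d/s per hop): 20.4301, 0.0466667, 4.815 μs; sum = 25.2918 μs.
End-to-end = 18120 μs.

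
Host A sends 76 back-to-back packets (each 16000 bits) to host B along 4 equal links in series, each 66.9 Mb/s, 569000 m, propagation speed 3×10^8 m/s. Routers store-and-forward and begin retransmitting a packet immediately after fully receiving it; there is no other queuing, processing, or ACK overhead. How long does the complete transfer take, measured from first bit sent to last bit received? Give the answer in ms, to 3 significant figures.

26.5 ms

Per-hop transmission t_tx = L/R = 16000/6.69e+07 = 0.239163 ms.
Per-hop propagation t_prop = 569000/300000000 = 1.89667 ms.
Pipeline fill: first packet needs 4·t_tx to clear all hops; remaining 75 packets each add one t_tx.
Total = (4+76-1)·t_tx + 4·t_prop = 79·0.239163 + 4·1.89667 = 26.5 ms.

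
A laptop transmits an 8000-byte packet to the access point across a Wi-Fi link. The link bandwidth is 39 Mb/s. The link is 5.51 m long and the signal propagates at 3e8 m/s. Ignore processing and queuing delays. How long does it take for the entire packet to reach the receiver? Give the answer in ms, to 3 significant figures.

L = 8000 × 8 = 64000 bits.
Transmission delay = L/R = 64000 / 39000000 = 1.64103 ms.
Propagation delay = d/s = 5.51 m / 300000000 m/s = 1.83667e-05 ms.
Total = 1.64 ms.

1.64 ms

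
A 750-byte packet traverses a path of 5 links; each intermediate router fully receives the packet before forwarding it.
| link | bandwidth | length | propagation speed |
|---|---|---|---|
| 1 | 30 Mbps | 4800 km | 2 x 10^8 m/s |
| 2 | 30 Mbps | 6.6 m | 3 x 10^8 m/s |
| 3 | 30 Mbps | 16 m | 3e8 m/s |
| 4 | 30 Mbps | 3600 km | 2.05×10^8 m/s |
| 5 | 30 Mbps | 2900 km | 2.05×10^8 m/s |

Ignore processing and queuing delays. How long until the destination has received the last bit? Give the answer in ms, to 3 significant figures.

L = 750 × 8 = 6000 bits.
Transmission delay per hop = L/R = 6000/30000000 = 0.2 ms; 5 hops → 1 ms.
Propagation delays (d/s per hop): 24, 2.2e-05, 5.33333e-05, 17.561, 14.1463 ms; sum = 55.7074 ms.
End-to-end = 56.7 ms.

56.7 ms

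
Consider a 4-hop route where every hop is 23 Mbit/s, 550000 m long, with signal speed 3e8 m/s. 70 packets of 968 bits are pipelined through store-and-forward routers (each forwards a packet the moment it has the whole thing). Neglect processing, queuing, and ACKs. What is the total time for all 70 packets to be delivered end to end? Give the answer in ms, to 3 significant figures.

Per-hop transmission t_tx = L/R = 968/23000000 = 0.042087 ms.
Per-hop propagation t_prop = 550000/300000000 = 1.83333 ms.
Pipeline fill: first packet needs 4·t_tx to clear all hops; remaining 69 packets each add one t_tx.
Total = (4+70-1)·t_tx + 4·t_prop = 73·0.042087 + 4·1.83333 = 10.4 ms.

10.4 ms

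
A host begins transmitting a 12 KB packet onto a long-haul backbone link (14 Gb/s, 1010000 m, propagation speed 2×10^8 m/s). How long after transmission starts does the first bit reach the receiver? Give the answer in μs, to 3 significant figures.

5050 μs

First bit experiences only propagation delay: d/s = 1010000/200000000 = 5050 μs.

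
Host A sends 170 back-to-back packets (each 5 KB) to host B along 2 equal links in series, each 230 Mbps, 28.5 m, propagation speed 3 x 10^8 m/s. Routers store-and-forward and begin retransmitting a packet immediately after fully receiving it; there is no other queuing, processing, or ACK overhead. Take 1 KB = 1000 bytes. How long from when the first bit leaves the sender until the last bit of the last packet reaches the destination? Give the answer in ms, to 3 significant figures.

29.7 ms

Per-hop transmission t_tx = L/R = 40000/230000000 = 0.173913 ms.
Per-hop propagation t_prop = 28.5/300000000 = 9.5e-05 ms.
Pipeline fill: first packet needs 2·t_tx to clear all hops; remaining 169 packets each add one t_tx.
Total = (2+170-1)·t_tx + 2·t_prop = 171·0.173913 + 2·9.5e-05 = 29.7 ms.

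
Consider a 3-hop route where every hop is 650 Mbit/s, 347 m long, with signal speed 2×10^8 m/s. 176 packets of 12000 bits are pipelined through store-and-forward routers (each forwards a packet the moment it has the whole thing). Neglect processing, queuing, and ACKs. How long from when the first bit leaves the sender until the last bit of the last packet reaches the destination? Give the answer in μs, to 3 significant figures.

Per-hop transmission t_tx = L/R = 12000/650000000 = 18.4615 μs.
Per-hop propagation t_prop = 347/200000000 = 1.735 μs.
Pipeline fill: first packet needs 3·t_tx to clear all hops; remaining 175 packets each add one t_tx.
Total = (3+176-1)·t_tx + 3·t_prop = 178·18.4615 + 3·1.735 = 3290 μs.

3290 μs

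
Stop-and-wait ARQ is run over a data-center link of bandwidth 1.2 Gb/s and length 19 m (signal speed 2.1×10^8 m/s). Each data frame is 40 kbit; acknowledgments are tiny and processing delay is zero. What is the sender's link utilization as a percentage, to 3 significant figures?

99.5 %

t_tx = L/R = 40000/1200000000 = 3.33333e-05 s.
t_prop = 19/210000000 = 9.04762e-08 s; RTT = 1.80952e-07 s.
Cycle = t_tx + RTT = 3.35143e-05 s.
Utilization = t_tx / cycle = 3.33333e-05/3.35143e-05 = 99.5 %.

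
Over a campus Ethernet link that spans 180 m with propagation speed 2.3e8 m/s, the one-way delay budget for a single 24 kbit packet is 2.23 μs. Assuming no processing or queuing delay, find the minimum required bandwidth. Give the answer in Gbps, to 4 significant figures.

16.58 Gbps

Propagation delay = 180 / 2.3e+08 = 0.782609 μs.
Transmission budget = 2.23 − 0.782609 = 1.44739 μs.
R ≥ L / t_tx = 24000 bits / 1.44739e-06 s = 16.58 Gbps.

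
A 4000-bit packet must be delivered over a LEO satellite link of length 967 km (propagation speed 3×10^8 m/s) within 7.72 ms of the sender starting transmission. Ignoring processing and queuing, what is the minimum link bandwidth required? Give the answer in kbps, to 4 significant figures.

889.5 kbps

Propagation delay = 967000 / 300000000 = 3.22333 ms.
Transmission budget = 7.72 − 3.22333 = 4.49667 ms.
R ≥ L / t_tx = 4000 bits / 0.00449667 s = 889.5 kbps.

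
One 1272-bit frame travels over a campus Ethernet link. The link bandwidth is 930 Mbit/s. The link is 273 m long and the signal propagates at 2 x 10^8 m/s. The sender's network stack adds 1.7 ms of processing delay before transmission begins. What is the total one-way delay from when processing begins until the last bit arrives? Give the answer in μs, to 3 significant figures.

Transmission delay = L/R = 1272 / 930000000 = 1.36774 μs.
Propagation delay = d/s = 273 m / 200000000 m/s = 1.365 μs.
Plus processing delay 1.7 ms = 1700 μs.
Total = 1700 μs.

1700 μs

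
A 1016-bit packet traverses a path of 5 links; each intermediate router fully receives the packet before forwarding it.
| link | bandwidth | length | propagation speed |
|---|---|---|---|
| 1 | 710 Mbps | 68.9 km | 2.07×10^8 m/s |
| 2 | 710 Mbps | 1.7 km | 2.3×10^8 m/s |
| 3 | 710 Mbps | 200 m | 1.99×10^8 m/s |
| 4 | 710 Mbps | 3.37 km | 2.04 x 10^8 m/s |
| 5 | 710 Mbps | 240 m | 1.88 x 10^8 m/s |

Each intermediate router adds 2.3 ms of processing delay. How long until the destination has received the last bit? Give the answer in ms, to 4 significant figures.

Transmission delay per hop = L/R = 1016/710000000 = 0.00143099 ms; 5 hops → 0.00715493 ms.
Propagation delays (d/s per hop): 0.33285, 0.0073913, 0.00100503, 0.0165196, 0.0012766 ms; sum = 0.359043 ms.
Processing at 4 router(s): 4 × 2.3 ms = 9.2 ms.
End-to-end = 9.566 ms.

9.566 ms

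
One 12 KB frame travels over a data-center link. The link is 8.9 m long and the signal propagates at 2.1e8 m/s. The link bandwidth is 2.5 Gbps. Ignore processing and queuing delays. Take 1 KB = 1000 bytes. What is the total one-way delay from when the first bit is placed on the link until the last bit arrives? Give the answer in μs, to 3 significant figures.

38.4 μs

L = 96000 bits.
Transmission delay = L/R = 96000 / 2500000000 = 38.4 μs.
Propagation delay = d/s = 8.9 m / 210000000 m/s = 0.042381 μs.
Total = 38.4 μs.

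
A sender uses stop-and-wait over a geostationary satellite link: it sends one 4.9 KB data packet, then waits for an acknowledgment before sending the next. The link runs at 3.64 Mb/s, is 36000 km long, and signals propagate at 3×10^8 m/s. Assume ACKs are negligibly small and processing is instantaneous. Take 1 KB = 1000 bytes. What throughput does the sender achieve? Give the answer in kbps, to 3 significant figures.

156 kbps

t_tx = L/R = 39200/3640000 = 0.0107692 s.
t_prop = 36000000/300000000 = 0.12 s; RTT = 0.24 s.
Cycle = t_tx + RTT = 0.250769 s.
Throughput = L / cycle = 39200 / 0.250769 = 156 kbps.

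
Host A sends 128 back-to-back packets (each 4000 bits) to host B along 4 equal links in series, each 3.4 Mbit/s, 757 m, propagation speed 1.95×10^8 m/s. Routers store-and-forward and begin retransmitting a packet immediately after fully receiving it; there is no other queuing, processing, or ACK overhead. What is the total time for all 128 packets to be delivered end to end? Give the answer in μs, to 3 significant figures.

Per-hop transmission t_tx = L/R = 4000/3400000 = 1176.47 μs.
Per-hop propagation t_prop = 757/195000000 = 3.88205 μs.
Pipeline fill: first packet needs 4·t_tx to clear all hops; remaining 127 packets each add one t_tx.
Total = (4+128-1)·t_tx + 4·t_prop = 131·1176.47 + 4·3.88205 = 154000 μs.

154000 μs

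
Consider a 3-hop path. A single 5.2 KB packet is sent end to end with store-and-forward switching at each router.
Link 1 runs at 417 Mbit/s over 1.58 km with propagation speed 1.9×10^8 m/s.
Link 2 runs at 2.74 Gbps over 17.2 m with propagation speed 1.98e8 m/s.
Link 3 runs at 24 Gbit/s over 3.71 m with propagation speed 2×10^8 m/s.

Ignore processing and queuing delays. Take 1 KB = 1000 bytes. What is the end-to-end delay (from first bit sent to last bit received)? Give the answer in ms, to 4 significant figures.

0.1251 ms

L = 41600 bits.
Transmission delays (L/R per hop): 0.0997602, 0.0151825, 0.00173333 ms; sum = 0.116676 ms.
Propagation delays (d/s per hop): 0.00831579, 8.68687e-05, 1.855e-05 ms; sum = 0.00842121 ms.
End-to-end = 0.1251 ms.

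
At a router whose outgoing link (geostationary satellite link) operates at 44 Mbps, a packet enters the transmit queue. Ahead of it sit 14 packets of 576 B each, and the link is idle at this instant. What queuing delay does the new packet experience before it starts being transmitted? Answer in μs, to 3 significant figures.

Each queued packet: L/R = 4608/44000000 = 104.727 μs.
14 queued → 1466.18 μs.
Queuing delay = 1470 μs.

1470 μs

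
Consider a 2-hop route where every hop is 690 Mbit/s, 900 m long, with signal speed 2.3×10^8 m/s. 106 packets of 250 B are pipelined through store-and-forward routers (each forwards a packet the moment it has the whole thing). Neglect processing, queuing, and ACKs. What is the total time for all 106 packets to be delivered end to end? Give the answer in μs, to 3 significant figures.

Per-hop transmission t_tx = L/R = 2000/690000000 = 2.89855 μs.
Per-hop propagation t_prop = 900/2.3e+08 = 3.91304 μs.
Pipeline fill: first packet needs 2·t_tx to clear all hops; remaining 105 packets each add one t_tx.
Total = (2+106-1)·t_tx + 2·t_prop = 107·2.89855 + 2·3.91304 = 318 μs.

318 μs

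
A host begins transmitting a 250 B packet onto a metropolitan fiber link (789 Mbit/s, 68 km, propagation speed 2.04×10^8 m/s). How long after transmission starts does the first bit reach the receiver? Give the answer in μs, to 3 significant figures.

First bit experiences only propagation delay: d/s = 68000/204000000 = 333 μs.

333 μs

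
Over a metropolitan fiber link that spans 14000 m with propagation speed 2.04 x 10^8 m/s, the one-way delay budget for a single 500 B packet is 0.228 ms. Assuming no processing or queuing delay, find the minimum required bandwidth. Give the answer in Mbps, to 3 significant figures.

25.1 Mbps

L = 4000 bits.
Propagation delay = 14000 / 204000000 = 0.0686275 ms.
Transmission budget = 0.228 − 0.0686275 = 0.159373 ms.
R ≥ L / t_tx = 4000 bits / 0.000159373 s = 25.1 Mbps.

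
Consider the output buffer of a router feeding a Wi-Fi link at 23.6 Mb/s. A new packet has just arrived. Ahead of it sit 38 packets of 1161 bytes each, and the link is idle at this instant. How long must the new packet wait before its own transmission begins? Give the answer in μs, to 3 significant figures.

15000 μs

Each queued packet: L/R = 9288/23600000 = 393.559 μs.
38 queued → 14955.3 μs.
Queuing delay = 15000 μs.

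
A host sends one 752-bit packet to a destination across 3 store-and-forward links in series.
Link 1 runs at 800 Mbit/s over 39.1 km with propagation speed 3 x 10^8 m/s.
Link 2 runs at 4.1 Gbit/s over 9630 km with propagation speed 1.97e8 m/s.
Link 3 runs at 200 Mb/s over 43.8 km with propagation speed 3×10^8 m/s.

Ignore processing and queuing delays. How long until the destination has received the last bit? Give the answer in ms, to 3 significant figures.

49.2 ms

Transmission delays (L/R per hop): 0.00094, 0.000183415, 0.00376 ms; sum = 0.00488341 ms.
Propagation delays (d/s per hop): 0.130333, 48.8832, 0.146 ms; sum = 49.1596 ms.
End-to-end = 49.2 ms.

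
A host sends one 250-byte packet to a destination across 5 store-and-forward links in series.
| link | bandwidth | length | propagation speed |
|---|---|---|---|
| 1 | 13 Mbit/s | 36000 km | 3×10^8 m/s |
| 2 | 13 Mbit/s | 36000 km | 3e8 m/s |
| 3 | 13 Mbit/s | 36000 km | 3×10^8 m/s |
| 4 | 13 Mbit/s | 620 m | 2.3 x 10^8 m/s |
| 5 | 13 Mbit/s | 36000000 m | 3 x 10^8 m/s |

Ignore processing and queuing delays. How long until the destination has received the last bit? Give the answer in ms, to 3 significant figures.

481 ms

L = 250 × 8 = 2000 bits.
Transmission delay per hop = L/R = 2000/13000000 = 0.153846 ms; 5 hops → 0.769231 ms.
Propagation delays (d/s per hop): 120, 120, 120, 0.00269565, 120 ms; sum = 480.003 ms.
End-to-end = 481 ms.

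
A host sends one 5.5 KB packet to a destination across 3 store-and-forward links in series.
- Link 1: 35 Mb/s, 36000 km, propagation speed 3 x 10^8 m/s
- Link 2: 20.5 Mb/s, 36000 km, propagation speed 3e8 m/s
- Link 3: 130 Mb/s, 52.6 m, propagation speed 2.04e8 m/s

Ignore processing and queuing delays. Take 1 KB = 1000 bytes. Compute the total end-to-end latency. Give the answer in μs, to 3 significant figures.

L = 44000 bits.
Transmission delays (L/R per hop): 1257.14, 2146.34, 338.462 μs; sum = 3741.95 μs.
Propagation delays (d/s per hop): 120000, 120000, 0.257843 μs; sum = 240000 μs.
End-to-end = 244000 μs.

244000 μs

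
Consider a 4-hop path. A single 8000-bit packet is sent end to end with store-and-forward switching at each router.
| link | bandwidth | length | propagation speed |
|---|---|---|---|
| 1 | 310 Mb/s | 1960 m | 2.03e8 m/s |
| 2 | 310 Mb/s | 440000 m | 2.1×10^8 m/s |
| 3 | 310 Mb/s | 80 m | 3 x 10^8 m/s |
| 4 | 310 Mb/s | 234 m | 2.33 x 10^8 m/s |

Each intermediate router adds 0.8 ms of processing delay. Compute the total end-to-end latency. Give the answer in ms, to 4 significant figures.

4.609 ms

Transmission delay per hop = L/R = 8000/310000000 = 0.0258065 ms; 4 hops → 0.103226 ms.
Propagation delays (d/s per hop): 0.00965517, 2.09524, 0.000266667, 0.00100429 ms; sum = 2.10616 ms.
Processing at 3 router(s): 3 × 0.8 ms = 2.4 ms.
End-to-end = 4.609 ms.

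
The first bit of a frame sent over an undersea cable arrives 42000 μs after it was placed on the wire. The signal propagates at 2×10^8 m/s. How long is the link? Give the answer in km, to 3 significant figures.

8400 km

d = s × t_prop = 200000000 × 0.042 = 8400 km.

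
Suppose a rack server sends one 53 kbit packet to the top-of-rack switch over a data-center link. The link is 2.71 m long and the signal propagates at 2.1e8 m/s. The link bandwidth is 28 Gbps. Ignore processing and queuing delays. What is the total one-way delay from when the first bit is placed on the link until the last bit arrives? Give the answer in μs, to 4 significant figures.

1.906 μs

L = 53000 bits.
Transmission delay = L/R = 53000 / 28000000000 = 1.89286 μs.
Propagation delay = d/s = 2.71 m / 210000000 m/s = 0.0129048 μs.
Total = 1.906 μs.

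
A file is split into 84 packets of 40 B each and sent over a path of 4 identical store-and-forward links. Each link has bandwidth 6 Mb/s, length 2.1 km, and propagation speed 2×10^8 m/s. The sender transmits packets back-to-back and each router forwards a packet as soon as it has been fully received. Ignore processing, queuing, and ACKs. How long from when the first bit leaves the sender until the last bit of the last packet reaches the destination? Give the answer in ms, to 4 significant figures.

4.682 ms

Per-hop transmission t_tx = L/R = 320/6000000 = 0.0533333 ms.
Per-hop propagation t_prop = 2100/200000000 = 0.0105 ms.
Pipeline fill: first packet needs 4·t_tx to clear all hops; remaining 83 packets each add one t_tx.
Total = (4+84-1)·t_tx + 4·t_prop = 87·0.0533333 + 4·0.0105 = 4.682 ms.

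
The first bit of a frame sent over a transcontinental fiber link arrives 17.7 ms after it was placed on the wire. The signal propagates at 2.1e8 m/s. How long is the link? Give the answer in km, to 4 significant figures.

d = s × t_prop = 210000000 × 0.0177 = 3717 km.

3717 km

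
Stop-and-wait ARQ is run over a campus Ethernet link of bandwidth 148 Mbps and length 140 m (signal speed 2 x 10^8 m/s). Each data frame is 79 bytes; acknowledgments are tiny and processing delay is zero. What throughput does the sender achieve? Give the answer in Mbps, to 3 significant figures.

t_tx = L/R = 632/148000000 = 4.27027e-06 s.
t_prop = 140/200000000 = 7e-07 s; RTT = 1.4e-06 s.
Cycle = t_tx + RTT = 5.67027e-06 s.
Throughput = L / cycle = 632 / 5.67027e-06 = 111 Mbps.

111 Mbps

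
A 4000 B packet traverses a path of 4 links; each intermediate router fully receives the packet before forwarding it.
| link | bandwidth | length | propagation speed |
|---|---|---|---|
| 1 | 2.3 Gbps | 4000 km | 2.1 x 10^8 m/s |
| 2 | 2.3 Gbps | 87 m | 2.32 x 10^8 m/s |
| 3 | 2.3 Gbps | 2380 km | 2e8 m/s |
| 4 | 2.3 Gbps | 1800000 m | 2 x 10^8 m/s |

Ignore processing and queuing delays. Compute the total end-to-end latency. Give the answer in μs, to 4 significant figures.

40000 μs

L = 4000 × 8 = 32000 bits.
Transmission delay per hop = L/R = 32000/2300000000 = 13.913 μs; 4 hops → 55.6522 μs.
Propagation delays (d/s per hop): 19047.6, 0.375, 11900, 9000 μs; sum = 39948 μs.
End-to-end = 40000 μs.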